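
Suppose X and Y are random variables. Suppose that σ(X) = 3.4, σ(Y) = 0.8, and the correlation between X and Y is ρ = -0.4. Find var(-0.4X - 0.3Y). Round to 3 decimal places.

var(X) = (3.4)² = 11.56;  var(Y) = (0.8)² = 0.64
Cov(X,Y) = ρ·σ(X)·σ(Y) = -0.4·3.4·0.8 = -1.088
var(-0.4X - 0.3Y) = (-0.4)²·var(X) + (-0.3)²·var(Y) + 2·(-0.4)·(-0.3)·Cov(X,Y)
= 0.16·11.56 + 0.09·0.64 + 0.24·-1.088 = 1.64608

1.646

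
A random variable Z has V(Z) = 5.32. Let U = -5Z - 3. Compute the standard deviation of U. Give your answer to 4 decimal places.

V(-5Z - 3) = (-5)²·5.32 = 133
SD(U) = √133 ≈ 11.5326

11.5326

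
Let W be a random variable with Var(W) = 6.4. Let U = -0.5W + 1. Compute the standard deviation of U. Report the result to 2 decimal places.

Var(-0.5W + 1) = (-0.5)²·6.4 = 1.6
SD(U) = √1.6 ≈ 1.26

1.26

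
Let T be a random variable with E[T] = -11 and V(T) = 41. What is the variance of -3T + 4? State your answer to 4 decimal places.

369.0000

V(-3T + 4) = (-3)²·V(T) = 9·41 = 369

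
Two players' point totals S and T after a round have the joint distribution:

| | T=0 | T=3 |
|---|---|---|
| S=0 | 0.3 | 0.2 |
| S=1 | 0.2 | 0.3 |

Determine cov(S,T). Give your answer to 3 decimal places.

0.150

E[S] = 0.5,  E[T] = 1.5
E[ST] = 0.9
cov(S,T) = E[ST] − E[S]E[T] = 0.9 − (0.5)(1.5) = 0.15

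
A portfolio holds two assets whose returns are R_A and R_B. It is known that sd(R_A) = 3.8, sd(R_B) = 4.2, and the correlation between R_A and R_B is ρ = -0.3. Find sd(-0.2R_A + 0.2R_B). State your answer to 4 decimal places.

1.2908

Var(R_A) = (3.8)² = 14.44;  Var(R_B) = (4.2)² = 17.64
Cov(R_A,R_B) = ρ·sd(R_A)·sd(R_B) = -0.3·3.8·4.2 = -4.788
Var(-0.2R_A + 0.2R_B) = (-0.2)²·Var(R_A) + (0.2)²·Var(R_B) + 2·(-0.2)·(0.2)·Cov(R_A,R_B)
= 0.04·14.44 + 0.04·17.64 + -0.08·-4.788 = 1.66624
sd(-0.2R_A + 0.2R_B) = √1.66624 ≈ 1.2908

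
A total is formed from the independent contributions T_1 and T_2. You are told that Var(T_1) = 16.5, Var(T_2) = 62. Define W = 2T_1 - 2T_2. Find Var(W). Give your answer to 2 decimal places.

By independence, Var(W) = (2)²Var(T_1) + (-2)²Var(T_2)
= (2)²·16.5 + (-2)²·62 = 314

314.00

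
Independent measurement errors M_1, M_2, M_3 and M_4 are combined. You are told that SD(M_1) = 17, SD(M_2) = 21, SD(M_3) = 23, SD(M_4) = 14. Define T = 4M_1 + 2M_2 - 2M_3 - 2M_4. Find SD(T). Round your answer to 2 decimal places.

Var(M_1) = 289, Var(M_2) = 441, Var(M_3) = 529, Var(M_4) = 196
By independence, Var(T) = (4)²Var(M_1) + (2)²Var(M_2) + (-2)²Var(M_3) + (-2)²Var(M_4)
= (4)²·289 + (2)²·441 + (-2)²·529 + (-2)²·196 = 9288
SD(T) = √9288 ≈ 96.37

96.37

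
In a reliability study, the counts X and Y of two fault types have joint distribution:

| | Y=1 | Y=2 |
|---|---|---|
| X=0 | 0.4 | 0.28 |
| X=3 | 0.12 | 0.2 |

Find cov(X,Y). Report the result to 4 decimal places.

E[X] = 0.96,  E[Y] = 1.48
E[XY] = 1.56
cov(X,Y) = E[XY] − E[X]E[Y] = 1.56 − (0.96)(1.48) = 0.1392

0.1392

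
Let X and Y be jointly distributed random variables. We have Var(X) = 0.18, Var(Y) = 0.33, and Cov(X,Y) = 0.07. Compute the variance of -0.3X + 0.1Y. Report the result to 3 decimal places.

0.015

Var(-0.3X + 0.1Y) = (-0.3)²·Var(X) + (0.1)²·Var(Y) + 2·(-0.3)·(0.1)·Cov(X,Y)
= 0.09·0.18 + 0.01·0.33 + -0.06·0.07 = 0.0153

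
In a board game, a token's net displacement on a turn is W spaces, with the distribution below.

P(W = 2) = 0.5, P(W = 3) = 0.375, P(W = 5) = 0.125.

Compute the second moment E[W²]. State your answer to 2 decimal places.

E[W²] = (2)²(0.5) + (3)²(0.375) + (5)²(0.125) = 8.5

8.50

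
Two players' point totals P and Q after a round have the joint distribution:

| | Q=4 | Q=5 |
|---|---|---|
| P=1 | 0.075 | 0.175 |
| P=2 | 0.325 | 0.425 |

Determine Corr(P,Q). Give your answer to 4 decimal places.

-0.1179

E[P] = 1.75,  E[Q] = 4.6
E[PQ] = 8.025
Cov(P,Q) = E[PQ] − E[P]E[Q] = 8.025 − (1.75)(4.6) = -0.025
V(P) = 0.1875,  V(Q) = 0.24
ρ = -0.025 / √(0.1875·0.24) ≈ -0.1179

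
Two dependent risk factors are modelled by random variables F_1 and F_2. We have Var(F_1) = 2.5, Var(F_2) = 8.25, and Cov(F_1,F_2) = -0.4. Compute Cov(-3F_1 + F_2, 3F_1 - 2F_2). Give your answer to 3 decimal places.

-42.600

Cov(-3F_1 + F_2, 3F_1 - 2F_2) = (-3)(3)Var(F_1) + (1)(-2)Var(F_2) + [(-3)(-2) + (1)(3)]Cov(F_1,F_2)
= -9·2.5 + -2·8.25 + 9·-0.4 = -42.6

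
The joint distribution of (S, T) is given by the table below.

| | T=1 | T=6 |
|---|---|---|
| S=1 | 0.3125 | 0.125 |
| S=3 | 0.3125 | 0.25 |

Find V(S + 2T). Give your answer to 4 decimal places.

E[S] = 2.125,  E[T] = 2.875,  E[ST] = 6.5
V(S) = 5.5 − (2.125)² = 0.984375;  V(T) = 14.125 − (2.875)² = 5.859375
Cov(S,T) = 6.5 − (2.125)(2.875) = 0.390625
V(S + 2T) = (1)²·0.984375 + (2)²·5.859375 + 2·(1)·(2)·0.390625 = 25.984375

25.9844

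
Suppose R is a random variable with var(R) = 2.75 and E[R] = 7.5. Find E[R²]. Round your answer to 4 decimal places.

59.0000

E[R²] = var(R) + (E[R])² = 2.75 + (7.5)² = 59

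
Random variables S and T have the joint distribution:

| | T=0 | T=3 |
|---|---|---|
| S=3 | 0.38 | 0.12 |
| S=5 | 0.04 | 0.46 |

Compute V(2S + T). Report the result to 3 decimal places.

10.272

E[S] = 4,  E[T] = 1.74,  E[ST] = 7.98
V(S) = 17 − (4)² = 1;  V(T) = 5.22 − (1.74)² = 2.1924
Cov(S,T) = 7.98 − (4)(1.74) = 1.02
V(2S + T) = (2)²·1 + (1)²·2.1924 + 2·(2)·(1)·1.02 = 10.2724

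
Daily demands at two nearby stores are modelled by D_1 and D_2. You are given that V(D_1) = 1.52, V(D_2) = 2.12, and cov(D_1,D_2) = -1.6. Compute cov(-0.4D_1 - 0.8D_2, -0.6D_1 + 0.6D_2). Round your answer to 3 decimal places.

-1.037

cov(-0.4D_1 - 0.8D_2, -0.6D_1 + 0.6D_2) = (-0.4)(-0.6)V(D_1) + (-0.8)(0.6)V(D_2) + [(-0.4)(0.6) + (-0.8)(-0.6)]cov(D_1,D_2)
= 0.24·1.52 + -0.48·2.12 + 0.24·-1.6 = -1.0368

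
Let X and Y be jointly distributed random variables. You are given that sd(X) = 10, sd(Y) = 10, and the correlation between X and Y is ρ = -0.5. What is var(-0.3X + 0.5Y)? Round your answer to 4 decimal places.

var(X) = (10)² = 100;  var(Y) = (10)² = 100
Cov(X,Y) = ρ·sd(X)·sd(Y) = -0.5·10·10 = -50
var(-0.3X + 0.5Y) = (-0.3)²·var(X) + (0.5)²·var(Y) + 2·(-0.3)·(0.5)·Cov(X,Y)
= 0.09·100 + 0.25·100 + -0.3·-50 = 49

49.0000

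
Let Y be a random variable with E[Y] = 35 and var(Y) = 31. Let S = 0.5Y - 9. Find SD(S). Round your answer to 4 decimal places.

var(0.5Y - 9) = (0.5)²·31 = 7.75
SD(S) = √7.75 ≈ 2.7839

2.7839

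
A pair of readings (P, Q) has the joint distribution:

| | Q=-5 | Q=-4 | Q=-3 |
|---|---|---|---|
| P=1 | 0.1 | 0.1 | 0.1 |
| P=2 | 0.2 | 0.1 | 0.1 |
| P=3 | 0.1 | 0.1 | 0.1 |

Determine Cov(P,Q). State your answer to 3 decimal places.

E[P] = 2,  E[Q] = -4.1
E[PQ] = -8.2
Cov(P,Q) = E[PQ] − E[P]E[Q] = -8.2 − (2)(-4.1) = 0

0.000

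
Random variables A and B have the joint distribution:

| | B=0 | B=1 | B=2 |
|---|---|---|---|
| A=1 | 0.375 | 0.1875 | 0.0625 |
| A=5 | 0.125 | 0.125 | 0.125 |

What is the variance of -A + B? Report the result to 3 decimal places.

3.402

E[A] = 2.5,  E[B] = 0.6875,  E[AB] = 2.1875
Var(A) = 10 − (2.5)² = 3.75;  Var(B) = 1.0625 − (0.6875)² = 0.58984375
cov(A,B) = 2.1875 − (2.5)(0.6875) = 0.46875
Var(-A + B) = (-1)²·3.75 + (1)²·0.58984375 + 2·(-1)·(1)·0.46875 = 3.40234375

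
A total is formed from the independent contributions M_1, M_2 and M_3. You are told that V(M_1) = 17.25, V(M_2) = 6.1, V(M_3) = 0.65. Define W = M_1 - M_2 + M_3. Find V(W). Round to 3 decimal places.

By independence, V(W) = (1)²V(M_1) + (-1)²V(M_2) + (1)²V(M_3)
= (1)²·17.25 + (-1)²·6.1 + (1)²·0.65 = 24

24.000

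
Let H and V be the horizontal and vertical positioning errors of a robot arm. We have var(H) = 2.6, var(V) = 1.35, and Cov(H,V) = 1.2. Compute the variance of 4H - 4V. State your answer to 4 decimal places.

var(4H - 4V) = (4)²·var(H) + (-4)²·var(V) + 2·(4)·(-4)·Cov(H,V)
= 16·2.6 + 16·1.35 + -32·1.2 = 24.8

24.8000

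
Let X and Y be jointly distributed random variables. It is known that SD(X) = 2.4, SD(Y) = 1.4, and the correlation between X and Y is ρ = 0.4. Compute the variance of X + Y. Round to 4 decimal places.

V(X) = (2.4)² = 5.76;  V(Y) = (1.4)² = 1.96
Cov(X,Y) = ρ·SD(X)·SD(Y) = 0.4·2.4·1.4 = 1.344
V(X + Y) = (1)²·V(X) + (1)²·V(Y) + 2·(1)·(1)·Cov(X,Y)
= 1·5.76 + 1·1.96 + 2·1.344 = 10.408

10.4080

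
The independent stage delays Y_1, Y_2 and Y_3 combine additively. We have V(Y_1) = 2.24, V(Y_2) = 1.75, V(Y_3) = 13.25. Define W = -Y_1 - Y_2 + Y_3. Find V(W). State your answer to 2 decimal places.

By independence, V(W) = (-1)²V(Y_1) + (-1)²V(Y_2) + (1)²V(Y_3)
= (-1)²·2.24 + (-1)²·1.75 + (1)²·13.25 = 17.24

17.24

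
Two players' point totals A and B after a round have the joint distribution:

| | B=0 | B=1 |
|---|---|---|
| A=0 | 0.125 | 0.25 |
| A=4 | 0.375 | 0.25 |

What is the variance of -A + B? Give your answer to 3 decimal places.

E[A] = 2.5,  E[B] = 0.5,  E[AB] = 1
Var(A) = 10 − (2.5)² = 3.75;  Var(B) = 0.5 − (0.5)² = 0.25
cov(A,B) = 1 − (2.5)(0.5) = -0.25
Var(-A + B) = (-1)²·3.75 + (1)²·0.25 + 2·(-1)·(1)·-0.25 = 4.5

4.500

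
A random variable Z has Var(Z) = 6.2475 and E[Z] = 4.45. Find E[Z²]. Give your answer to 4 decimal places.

E[Z²] = Var(Z) + (E[Z])² = 6.2475 + (4.45)² = 26.05

26.0500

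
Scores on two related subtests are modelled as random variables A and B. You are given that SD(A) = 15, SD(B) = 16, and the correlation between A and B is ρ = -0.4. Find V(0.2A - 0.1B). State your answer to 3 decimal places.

15.400

V(A) = (15)² = 225;  V(B) = (16)² = 256
Cov(A,B) = ρ·SD(A)·SD(B) = -0.4·15·16 = -96
V(0.2A - 0.1B) = (0.2)²·V(A) + (-0.1)²·V(B) + 2·(0.2)·(-0.1)·Cov(A,B)
= 0.04·225 + 0.01·256 + -0.04·-96 = 15.4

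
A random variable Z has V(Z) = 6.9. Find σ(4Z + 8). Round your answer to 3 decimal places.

V(4Z + 8) = (4)²·6.9 = 110.4
σ(4Z + 8) = √110.4 ≈ 10.507

10.507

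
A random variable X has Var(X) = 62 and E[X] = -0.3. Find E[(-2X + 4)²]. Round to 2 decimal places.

269.16

E[-2X + 4] = -2·-0.3 + 4 = 4.6
Var(-2X + 4) = (-2)²·62 = 248
E[(-2X + 4)²] = Var((-2X + 4)) + (E[(-2X + 4)])² = 248 + (4.6)² = 269.16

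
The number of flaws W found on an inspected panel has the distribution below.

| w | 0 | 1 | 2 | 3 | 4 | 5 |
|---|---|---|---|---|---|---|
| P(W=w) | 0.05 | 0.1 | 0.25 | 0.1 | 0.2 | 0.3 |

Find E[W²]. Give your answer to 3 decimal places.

12.700

E[W²] = (0)²(0.05) + (1)²(0.1) + (2)²(0.25) + (3)²(0.1) + (4)²(0.2) + (5)²(0.3) = 12.7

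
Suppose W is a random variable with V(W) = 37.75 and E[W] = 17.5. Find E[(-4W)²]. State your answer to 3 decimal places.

E[-4W] = -4·17.5 = -70
V(-4W) = (-4)²·37.75 = 604
E[(-4W)²] = V((-4W)) + (E[(-4W)])² = 604 + (-70)² = 5504

5504.000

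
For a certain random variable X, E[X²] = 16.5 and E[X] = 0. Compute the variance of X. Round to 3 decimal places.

16.500

Var(X) = 16.5 − (0)² = 16.5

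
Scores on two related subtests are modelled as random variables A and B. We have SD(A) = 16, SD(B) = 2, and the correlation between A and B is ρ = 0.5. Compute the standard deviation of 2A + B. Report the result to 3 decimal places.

33.045

Var(A) = (16)² = 256;  Var(B) = (2)² = 4
Cov(A,B) = ρ·SD(A)·SD(B) = 0.5·16·2 = 16
Var(2A + B) = (2)²·Var(A) + (1)²·Var(B) + 2·(2)·(1)·Cov(A,B)
= 4·256 + 1·4 + 4·16 = 1092
SD(2A + B) = √1092 ≈ 33.045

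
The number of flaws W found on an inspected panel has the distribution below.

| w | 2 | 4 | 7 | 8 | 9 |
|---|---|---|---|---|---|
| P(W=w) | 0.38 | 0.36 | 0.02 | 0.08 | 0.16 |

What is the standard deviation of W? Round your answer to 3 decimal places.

E[W] = (2)(0.38) + (4)(0.36) + (7)(0.02) + (8)(0.08) + (9)(0.16) = 4.42
E[W²] = (2)²(0.38) + (4)²(0.36) + (7)²(0.02) + (8)²(0.08) + (9)²(0.16) = 26.34
V(W) = E[W²] − (E[W])² = 26.34 − (4.42)² = 6.8036
sd(W) = √6.8036 ≈ 2.608

2.608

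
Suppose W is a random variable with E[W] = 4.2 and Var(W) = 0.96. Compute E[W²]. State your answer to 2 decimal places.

E[W²] = Var(W) + (E[W])² = 0.96 + (4.2)² = 18.6

18.60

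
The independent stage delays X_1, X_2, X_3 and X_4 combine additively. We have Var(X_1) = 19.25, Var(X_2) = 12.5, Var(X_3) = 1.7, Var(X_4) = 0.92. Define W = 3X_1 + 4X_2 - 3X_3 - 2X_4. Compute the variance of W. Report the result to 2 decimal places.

392.23

By independence, Var(W) = (3)²Var(X_1) + (4)²Var(X_2) + (-3)²Var(X_3) + (-2)²Var(X_4)
= (3)²·19.25 + (4)²·12.5 + (-3)²·1.7 + (-2)²·0.92 = 392.23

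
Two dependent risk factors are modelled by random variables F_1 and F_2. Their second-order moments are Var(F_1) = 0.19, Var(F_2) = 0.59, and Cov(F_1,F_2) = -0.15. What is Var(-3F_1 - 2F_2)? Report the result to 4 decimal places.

2.2700

Var(-3F_1 - 2F_2) = (-3)²·Var(F_1) + (-2)²·Var(F_2) + 2·(-3)·(-2)·Cov(F_1,F_2)
= 9·0.19 + 4·0.59 + 12·-0.15 = 2.27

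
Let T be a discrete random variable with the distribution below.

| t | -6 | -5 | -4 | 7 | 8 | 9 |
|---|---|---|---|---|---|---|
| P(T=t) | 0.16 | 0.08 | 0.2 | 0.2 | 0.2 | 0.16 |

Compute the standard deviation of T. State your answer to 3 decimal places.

E[T] = (-6)(0.16) + (-5)(0.08) + (-4)(0.2) + (7)(0.2) + (8)(0.2) + (9)(0.16) = 2.28
E[T²] = (-6)²(0.16) + (-5)²(0.08) + (-4)²(0.2) + (7)²(0.2) + (8)²(0.2) + (9)²(0.16) = 46.52
var(T) = E[T²] − (E[T])² = 46.52 − (2.28)² = 41.3216
SD(T) = √41.3216 ≈ 6.428

6.428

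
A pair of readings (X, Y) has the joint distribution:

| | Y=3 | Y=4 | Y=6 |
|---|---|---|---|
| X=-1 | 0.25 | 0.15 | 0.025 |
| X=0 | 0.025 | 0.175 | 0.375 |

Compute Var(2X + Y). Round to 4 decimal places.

E[X] = -0.425,  E[Y] = 4.525,  E[XY] = -1.5
Var(X) = 0.425 − (-0.425)² = 0.244375;  Var(Y) = 22.075 − (4.525)² = 1.599375
Cov(X,Y) = -1.5 − (-0.425)(4.525) = 0.423125
Var(2X + Y) = (2)²·0.244375 + (1)²·1.599375 + 2·(2)·(1)·0.423125 = 4.269375

4.2694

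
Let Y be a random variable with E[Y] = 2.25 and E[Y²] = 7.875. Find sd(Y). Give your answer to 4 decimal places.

var(Y) = 7.875 − (2.25)² = 2.8125
sd(Y) = √2.8125 ≈ 1.6771

1.6771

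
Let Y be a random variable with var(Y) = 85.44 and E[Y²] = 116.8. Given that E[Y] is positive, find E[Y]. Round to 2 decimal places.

5.60

(E[Y])² = E[Y²] − var(Y) = 116.8 − 85.44 = 31.36
E[Y] = √31.36 = 5.6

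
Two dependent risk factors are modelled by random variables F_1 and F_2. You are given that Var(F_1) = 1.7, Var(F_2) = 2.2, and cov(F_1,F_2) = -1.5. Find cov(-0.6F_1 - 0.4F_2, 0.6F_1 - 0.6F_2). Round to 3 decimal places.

cov(-0.6F_1 - 0.4F_2, 0.6F_1 - 0.6F_2) = (-0.6)(0.6)Var(F_1) + (-0.4)(-0.6)Var(F_2) + [(-0.6)(-0.6) + (-0.4)(0.6)]cov(F_1,F_2)
= -0.36·1.7 + 0.24·2.2 + 0.12·-1.5 = -0.264

-0.264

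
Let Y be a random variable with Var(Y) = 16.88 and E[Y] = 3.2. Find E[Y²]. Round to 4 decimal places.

E[Y²] = Var(Y) + (E[Y])² = 16.88 + (3.2)² = 27.12

27.1200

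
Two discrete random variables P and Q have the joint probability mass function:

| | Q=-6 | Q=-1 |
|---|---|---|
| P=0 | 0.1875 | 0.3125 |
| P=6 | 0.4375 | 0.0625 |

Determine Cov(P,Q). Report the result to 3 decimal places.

E[P] = 3,  E[Q] = -4.125
E[PQ] = -16.125
Cov(P,Q) = E[PQ] − E[P]E[Q] = -16.125 − (3)(-4.125) = -3.75

-3.750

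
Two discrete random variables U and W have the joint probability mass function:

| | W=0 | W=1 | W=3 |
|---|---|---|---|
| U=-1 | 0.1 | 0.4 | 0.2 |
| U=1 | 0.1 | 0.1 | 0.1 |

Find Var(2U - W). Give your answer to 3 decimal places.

4.760

E[U] = -0.4,  E[W] = 1.4,  E[UW] = -0.6
Var(U) = 1 − (-0.4)² = 0.84;  Var(W) = 3.2 − (1.4)² = 1.24
Cov(U,W) = -0.6 − (-0.4)(1.4) = -0.04
Var(2U - W) = (2)²·0.84 + (-1)²·1.24 + 2·(2)·(-1)·-0.04 = 4.76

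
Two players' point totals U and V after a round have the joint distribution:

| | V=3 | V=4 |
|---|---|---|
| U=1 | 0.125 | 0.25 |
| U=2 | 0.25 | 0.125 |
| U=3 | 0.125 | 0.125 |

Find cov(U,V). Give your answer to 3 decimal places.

E[U] = 1.875,  E[V] = 3.5
E[UV] = 6.5
cov(U,V) = E[UV] − E[U]E[V] = 6.5 − (1.875)(3.5) = -0.0625

-0.063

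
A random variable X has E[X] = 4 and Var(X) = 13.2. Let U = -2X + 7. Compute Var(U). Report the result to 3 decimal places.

52.800

Var(-2X + 7) = (-2)²·Var(X) = 4·13.2 = 52.8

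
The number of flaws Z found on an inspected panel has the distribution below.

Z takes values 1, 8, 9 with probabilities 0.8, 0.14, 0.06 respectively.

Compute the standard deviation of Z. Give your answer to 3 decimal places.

2.927

E[Z] = (1)(0.8) + (8)(0.14) + (9)(0.06) = 2.46
E[Z²] = (1)²(0.8) + (8)²(0.14) + (9)²(0.06) = 14.62
V(Z) = E[Z²] − (E[Z])² = 14.62 − (2.46)² = 8.5684
σ(Z) = √8.5684 ≈ 2.927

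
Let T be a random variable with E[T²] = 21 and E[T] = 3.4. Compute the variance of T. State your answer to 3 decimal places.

Var(T) = 21 − (3.4)² = 9.44

9.440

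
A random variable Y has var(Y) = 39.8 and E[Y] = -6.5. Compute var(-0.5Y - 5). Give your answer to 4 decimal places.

var(-0.5Y - 5) = (-0.5)²·var(Y) = 0.25·39.8 = 9.95

9.9500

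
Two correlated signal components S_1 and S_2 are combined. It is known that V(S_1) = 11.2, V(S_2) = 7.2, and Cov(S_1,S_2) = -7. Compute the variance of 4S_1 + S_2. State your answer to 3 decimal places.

130.400

V(4S_1 + S_2) = (4)²·V(S_1) + (1)²·V(S_2) + 2·(4)·(1)·Cov(S_1,S_2)
= 16·11.2 + 1·7.2 + 8·-7 = 130.4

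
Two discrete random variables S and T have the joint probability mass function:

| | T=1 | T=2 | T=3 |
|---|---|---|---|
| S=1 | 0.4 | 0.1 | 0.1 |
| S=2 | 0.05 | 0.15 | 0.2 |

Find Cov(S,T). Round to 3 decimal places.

0.210

E[S] = 1.4,  E[T] = 1.85
E[ST] = 2.8
Cov(S,T) = E[ST] − E[S]E[T] = 2.8 − (1.4)(1.85) = 0.21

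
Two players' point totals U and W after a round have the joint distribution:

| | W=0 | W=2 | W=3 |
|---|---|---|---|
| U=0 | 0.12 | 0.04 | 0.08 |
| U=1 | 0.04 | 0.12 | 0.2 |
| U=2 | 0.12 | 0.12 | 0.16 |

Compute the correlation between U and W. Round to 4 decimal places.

E[U] = 1.16,  E[W] = 1.88
E[UW] = 2.28
Cov(U,W) = E[UW] − E[U]E[W] = 2.28 − (1.16)(1.88) = 0.0992
V(U) = 0.6144,  V(W) = 1.5456
ρ = 0.0992 / √(0.6144·1.5456) ≈ 0.1018

0.1018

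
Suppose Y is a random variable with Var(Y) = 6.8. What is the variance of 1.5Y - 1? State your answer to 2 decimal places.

15.30

Var(1.5Y - 1) = (1.5)²·Var(Y) = 2.25·6.8 = 15.3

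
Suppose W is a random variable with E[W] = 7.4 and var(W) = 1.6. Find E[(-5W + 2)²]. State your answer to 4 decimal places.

E[-5W + 2] = -5·7.4 + 2 = -35
var(-5W + 2) = (-5)²·1.6 = 40
E[(-5W + 2)²] = var((-5W + 2)) + (E[(-5W + 2)])² = 40 + (-35)² = 1265

1265.0000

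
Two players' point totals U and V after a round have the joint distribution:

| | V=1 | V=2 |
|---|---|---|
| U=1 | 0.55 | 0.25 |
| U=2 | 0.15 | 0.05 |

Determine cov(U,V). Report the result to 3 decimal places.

-0.010

E[U] = 1.2,  E[V] = 1.3
E[UV] = 1.55
cov(U,V) = E[UV] − E[U]E[V] = 1.55 − (1.2)(1.3) = -0.01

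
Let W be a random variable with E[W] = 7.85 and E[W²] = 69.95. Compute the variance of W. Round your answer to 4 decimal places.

8.3275

Var(W) = 69.95 − (7.85)² = 8.3275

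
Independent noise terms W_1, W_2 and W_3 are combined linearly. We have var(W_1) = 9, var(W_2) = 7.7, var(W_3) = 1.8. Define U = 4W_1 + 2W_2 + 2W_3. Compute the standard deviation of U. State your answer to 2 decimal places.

13.49

By independence, var(U) = (4)²var(W_1) + (2)²var(W_2) + (2)²var(W_3)
= (4)²·9 + (2)²·7.7 + (2)²·1.8 = 182
σ(U) = √182 ≈ 13.49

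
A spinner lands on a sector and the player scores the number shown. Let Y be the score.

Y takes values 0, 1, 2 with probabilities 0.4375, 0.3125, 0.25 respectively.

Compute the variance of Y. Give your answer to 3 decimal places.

E[Y] = (0)(0.4375) + (1)(0.3125) + (2)(0.25) = 0.8125
E[Y²] = (0)²(0.4375) + (1)²(0.3125) + (2)²(0.25) = 1.3125
Var(Y) = E[Y²] − (E[Y])² = 1.3125 − (0.8125)² = 0.65234375

0.652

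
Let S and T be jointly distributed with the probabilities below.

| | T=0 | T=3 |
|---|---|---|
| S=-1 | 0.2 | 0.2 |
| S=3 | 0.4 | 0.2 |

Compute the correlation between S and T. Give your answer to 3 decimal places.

E[S] = 1.4,  E[T] = 1.2
E[ST] = 1.2
cov(S,T) = E[ST] − E[S]E[T] = 1.2 − (1.4)(1.2) = -0.48
var(S) = 3.84,  var(T) = 2.16
ρ = -0.48 / √(3.84·2.16) ≈ -0.167

-0.167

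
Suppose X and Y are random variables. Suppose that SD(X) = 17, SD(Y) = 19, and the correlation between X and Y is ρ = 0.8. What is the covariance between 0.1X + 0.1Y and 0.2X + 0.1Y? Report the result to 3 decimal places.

17.142

V(X) = (17)² = 289;  V(Y) = (19)² = 361
Cov(X,Y) = ρ·SD(X)·SD(Y) = 0.8·17·19 = 258.4
Cov(0.1X + 0.1Y, 0.2X + 0.1Y) = (0.1)(0.2)V(X) + (0.1)(0.1)V(Y) + [(0.1)(0.1) + (0.1)(0.2)]Cov(X,Y)
= 0.02·289 + 0.01·361 + 0.03·258.4 = 17.142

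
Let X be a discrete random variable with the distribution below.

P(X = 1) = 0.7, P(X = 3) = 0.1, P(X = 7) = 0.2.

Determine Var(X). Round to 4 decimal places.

E[X] = (1)(0.7) + (3)(0.1) + (7)(0.2) = 2.4
E[X²] = (1)²(0.7) + (3)²(0.1) + (7)²(0.2) = 11.4
Var(X) = E[X²] − (E[X])² = 11.4 − (2.4)² = 5.64

5.6400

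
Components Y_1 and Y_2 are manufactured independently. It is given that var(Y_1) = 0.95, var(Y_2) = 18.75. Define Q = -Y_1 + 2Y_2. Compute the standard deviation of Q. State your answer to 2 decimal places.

8.71

By independence, var(Q) = (-1)²var(Y_1) + (2)²var(Y_2)
= (-1)²·0.95 + (2)²·18.75 = 75.95
σ(Q) = √75.95 ≈ 8.71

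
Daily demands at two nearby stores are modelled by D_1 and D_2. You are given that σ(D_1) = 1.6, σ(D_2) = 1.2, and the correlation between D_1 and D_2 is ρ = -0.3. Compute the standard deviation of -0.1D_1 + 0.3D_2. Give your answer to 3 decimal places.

0.436

var(D_1) = (1.6)² = 2.56;  var(D_2) = (1.2)² = 1.44
cov(D_1,D_2) = ρ·σ(D_1)·σ(D_2) = -0.3·1.6·1.2 = -0.576
var(-0.1D_1 + 0.3D_2) = (-0.1)²·var(D_1) + (0.3)²·var(D_2) + 2·(-0.1)·(0.3)·cov(D_1,D_2)
= 0.01·2.56 + 0.09·1.44 + -0.06·-0.576 = 0.18976
σ(-0.1D_1 + 0.3D_2) = √0.18976 ≈ 0.436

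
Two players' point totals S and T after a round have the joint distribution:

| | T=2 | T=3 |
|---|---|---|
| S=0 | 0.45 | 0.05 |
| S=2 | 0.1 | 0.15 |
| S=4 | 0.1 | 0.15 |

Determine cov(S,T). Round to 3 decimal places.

0.375

E[S] = 1.5,  E[T] = 2.35
E[ST] = 3.9
cov(S,T) = E[ST] − E[S]E[T] = 3.9 − (1.5)(2.35) = 0.375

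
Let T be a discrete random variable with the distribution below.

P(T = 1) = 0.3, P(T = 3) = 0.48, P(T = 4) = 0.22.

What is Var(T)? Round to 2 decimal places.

E[T] = (1)(0.3) + (3)(0.48) + (4)(0.22) = 2.62
E[T²] = (1)²(0.3) + (3)²(0.48) + (4)²(0.22) = 8.14
Var(T) = E[T²] − (E[T])² = 8.14 − (2.62)² = 1.2756

1.28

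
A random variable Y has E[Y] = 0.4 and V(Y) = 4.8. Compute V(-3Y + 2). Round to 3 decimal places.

V(-3Y + 2) = (-3)²·V(Y) = 9·4.8 = 43.2

43.200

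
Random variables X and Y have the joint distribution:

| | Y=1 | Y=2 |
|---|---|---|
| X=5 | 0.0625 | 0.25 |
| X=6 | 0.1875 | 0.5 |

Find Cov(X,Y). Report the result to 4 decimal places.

E[X] = 5.6875,  E[Y] = 1.75
E[XY] = 9.9375
Cov(X,Y) = E[XY] − E[X]E[Y] = 9.9375 − (5.6875)(1.75) = -0.015625

-0.0156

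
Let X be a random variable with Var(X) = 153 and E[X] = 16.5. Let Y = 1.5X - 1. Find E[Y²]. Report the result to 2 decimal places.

E[1.5X - 1] = 1.5·16.5 − 1 = 23.75
Var(1.5X - 1) = (1.5)²·153 = 344.25
E[Y²] = Var(Y) + (E[Y])² = 344.25 + (23.75)² = 908.3125

908.31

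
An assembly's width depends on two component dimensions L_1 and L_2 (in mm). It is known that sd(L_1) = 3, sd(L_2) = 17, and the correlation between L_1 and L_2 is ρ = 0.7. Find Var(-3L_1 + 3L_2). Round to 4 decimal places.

Var(L_1) = (3)² = 9;  Var(L_2) = (17)² = 289
Cov(L_1,L_2) = ρ·sd(L_1)·sd(L_2) = 0.7·3·17 = 35.7
Var(-3L_1 + 3L_2) = (-3)²·Var(L_1) + (3)²·Var(L_2) + 2·(-3)·(3)·Cov(L_1,L_2)
= 9·9 + 9·289 + -18·35.7 = 2039.4

2039.4000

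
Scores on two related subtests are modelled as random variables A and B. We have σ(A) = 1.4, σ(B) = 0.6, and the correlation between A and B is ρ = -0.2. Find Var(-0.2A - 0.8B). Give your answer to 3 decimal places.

Var(A) = (1.4)² = 1.96;  Var(B) = (0.6)² = 0.36
cov(A,B) = ρ·σ(A)·σ(B) = -0.2·1.4·0.6 = -0.168
Var(-0.2A - 0.8B) = (-0.2)²·Var(A) + (-0.8)²·Var(B) + 2·(-0.2)·(-0.8)·cov(A,B)
= 0.04·1.96 + 0.64·0.36 + 0.32·-0.168 = 0.25504

0.255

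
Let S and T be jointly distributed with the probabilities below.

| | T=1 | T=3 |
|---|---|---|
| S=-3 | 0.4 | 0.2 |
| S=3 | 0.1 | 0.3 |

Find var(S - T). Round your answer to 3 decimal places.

E[S] = -0.6,  E[T] = 2,  E[ST] = 0
var(S) = 9 − (-0.6)² = 8.64;  var(T) = 5 − (2)² = 1
Cov(S,T) = 0 − (-0.6)(2) = 1.2
var(S - T) = (1)²·8.64 + (-1)²·1 + 2·(1)·(-1)·1.2 = 7.24

7.240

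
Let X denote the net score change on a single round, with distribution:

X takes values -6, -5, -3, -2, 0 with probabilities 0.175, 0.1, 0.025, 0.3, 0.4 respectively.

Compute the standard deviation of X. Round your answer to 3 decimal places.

E[X] = (-6)(0.175) + (-5)(0.1) + (-3)(0.025) + (-2)(0.3) + (0)(0.4) = -2.225
E[X²] = (-6)²(0.175) + (-5)²(0.1) + (-3)²(0.025) + (-2)²(0.3) + (0)²(0.4) = 10.225
Var(X) = E[X²] − (E[X])² = 10.225 − (-2.225)² = 5.274375
σ(X) = √5.274375 ≈ 2.297

2.297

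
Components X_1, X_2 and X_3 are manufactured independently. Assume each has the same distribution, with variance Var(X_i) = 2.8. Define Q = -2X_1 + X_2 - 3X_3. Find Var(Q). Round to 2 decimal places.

By independence, Var(Q) = (-2)²Var(X_1) + (1)²Var(X_2) + (-3)²Var(X_3)
= (-2)²·2.8 + (1)²·2.8 + (-3)²·2.8 = 39.2

39.20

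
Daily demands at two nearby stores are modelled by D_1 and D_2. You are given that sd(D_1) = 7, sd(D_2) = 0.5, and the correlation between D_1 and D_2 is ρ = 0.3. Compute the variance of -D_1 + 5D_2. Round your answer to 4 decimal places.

44.7500

Var(D_1) = (7)² = 49;  Var(D_2) = (0.5)² = 0.25
Cov(D_1,D_2) = ρ·sd(D_1)·sd(D_2) = 0.3·7·0.5 = 1.05
Var(-D_1 + 5D_2) = (-1)²·Var(D_1) + (5)²·Var(D_2) + 2·(-1)·(5)·Cov(D_1,D_2)
= 1·49 + 25·0.25 + -10·1.05 = 44.75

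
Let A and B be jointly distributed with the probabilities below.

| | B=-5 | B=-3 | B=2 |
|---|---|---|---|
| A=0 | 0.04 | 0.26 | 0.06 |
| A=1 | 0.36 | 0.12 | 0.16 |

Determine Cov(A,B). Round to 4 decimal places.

-0.1120

E[A] = 0.64,  E[B] = -2.7
E[AB] = -1.84
Cov(A,B) = E[AB] − E[A]E[B] = -1.84 − (0.64)(-2.7) = -0.112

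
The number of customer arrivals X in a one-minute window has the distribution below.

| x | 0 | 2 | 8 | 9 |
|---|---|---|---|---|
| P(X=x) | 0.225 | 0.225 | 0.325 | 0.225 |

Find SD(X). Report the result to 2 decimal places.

E[X] = (0)(0.225) + (2)(0.225) + (8)(0.325) + (9)(0.225) = 5.075
E[X²] = (0)²(0.225) + (2)²(0.225) + (8)²(0.325) + (9)²(0.225) = 39.925
Var(X) = E[X²] − (E[X])² = 39.925 − (5.075)² = 14.169375
SD(X) = √14.169375 ≈ 3.76

3.76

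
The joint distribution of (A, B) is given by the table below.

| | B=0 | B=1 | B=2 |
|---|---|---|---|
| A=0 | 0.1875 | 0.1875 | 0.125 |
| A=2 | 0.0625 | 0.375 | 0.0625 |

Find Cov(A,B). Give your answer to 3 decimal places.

0.063

E[A] = 1,  E[B] = 0.9375
E[AB] = 1
Cov(A,B) = E[AB] − E[A]E[B] = 1 − (1)(0.9375) = 0.0625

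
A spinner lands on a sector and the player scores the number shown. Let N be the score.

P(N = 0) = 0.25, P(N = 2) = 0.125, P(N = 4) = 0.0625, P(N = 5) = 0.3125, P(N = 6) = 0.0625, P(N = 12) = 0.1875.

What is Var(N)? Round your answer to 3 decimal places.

E[N] = (0)(0.25) + (2)(0.125) + (4)(0.0625) + (5)(0.3125) + (6)(0.0625) + (12)(0.1875) = 4.6875
E[N²] = (0)²(0.25) + (2)²(0.125) + (4)²(0.0625) + (5)²(0.3125) + (6)²(0.0625) + (12)²(0.1875) = 38.5625
Var(N) = E[N²] − (E[N])² = 38.5625 − (4.6875)² = 16.58984375

16.590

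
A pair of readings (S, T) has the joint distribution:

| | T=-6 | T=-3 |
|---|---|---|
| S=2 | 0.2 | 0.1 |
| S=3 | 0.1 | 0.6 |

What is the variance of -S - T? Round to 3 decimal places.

2.760

E[S] = 2.7,  E[T] = -3.9,  E[ST] = -10.2
V(S) = 7.5 − (2.7)² = 0.21;  V(T) = 17.1 − (-3.9)² = 1.89
Cov(S,T) = -10.2 − (2.7)(-3.9) = 0.33
V(-S - T) = (-1)²·0.21 + (-1)²·1.89 + 2·(-1)·(-1)·0.33 = 2.76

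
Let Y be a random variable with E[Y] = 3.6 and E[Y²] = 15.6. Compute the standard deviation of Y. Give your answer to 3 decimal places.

1.625

Var(Y) = 15.6 − (3.6)² = 2.64
SD(Y) = √2.64 ≈ 1.625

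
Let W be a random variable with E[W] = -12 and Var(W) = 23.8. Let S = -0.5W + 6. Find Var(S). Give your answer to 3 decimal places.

Var(-0.5W + 6) = (-0.5)²·Var(W) = 0.25·23.8 = 5.95

5.950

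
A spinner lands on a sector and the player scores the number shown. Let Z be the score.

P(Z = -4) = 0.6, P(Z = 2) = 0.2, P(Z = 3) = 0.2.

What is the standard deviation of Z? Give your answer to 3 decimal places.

3.200

E[Z] = (-4)(0.6) + (2)(0.2) + (3)(0.2) = -1.4
E[Z²] = (-4)²(0.6) + (2)²(0.2) + (3)²(0.2) = 12.2
V(Z) = E[Z²] − (E[Z])² = 12.2 − (-1.4)² = 10.24
SD(Z) = √10.24 ≈ 3.200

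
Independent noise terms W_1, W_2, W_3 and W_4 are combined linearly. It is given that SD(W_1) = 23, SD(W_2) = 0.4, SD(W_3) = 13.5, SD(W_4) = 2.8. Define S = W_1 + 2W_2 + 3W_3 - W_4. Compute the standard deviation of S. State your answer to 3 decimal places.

46.666

var(W_1) = 529, var(W_2) = 0.16, var(W_3) = 182.25, var(W_4) = 7.84
By independence, var(S) = (1)²var(W_1) + (2)²var(W_2) + (3)²var(W_3) + (-1)²var(W_4)
= (1)²·529 + (2)²·0.16 + (3)²·182.25 + (-1)²·7.84 = 2177.73
SD(S) = √2177.73 ≈ 46.666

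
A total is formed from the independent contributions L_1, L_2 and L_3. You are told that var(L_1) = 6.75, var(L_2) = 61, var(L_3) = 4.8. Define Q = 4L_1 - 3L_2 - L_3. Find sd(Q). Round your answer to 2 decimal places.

By independence, var(Q) = (4)²var(L_1) + (-3)²var(L_2) + (-1)²var(L_3)
= (4)²·6.75 + (-3)²·61 + (-1)²·4.8 = 661.8
sd(Q) = √661.8 ≈ 25.73

25.73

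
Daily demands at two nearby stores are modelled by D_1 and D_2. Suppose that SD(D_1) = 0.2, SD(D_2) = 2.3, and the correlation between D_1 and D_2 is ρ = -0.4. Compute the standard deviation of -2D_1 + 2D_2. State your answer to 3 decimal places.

4.774

var(D_1) = (0.2)² = 0.04;  var(D_2) = (2.3)² = 5.29
cov(D_1,D_2) = ρ·SD(D_1)·SD(D_2) = -0.4·0.2·2.3 = -0.184
var(-2D_1 + 2D_2) = (-2)²·var(D_1) + (2)²·var(D_2) + 2·(-2)·(2)·cov(D_1,D_2)
= 4·0.04 + 4·5.29 + -8·-0.184 = 22.792
SD(-2D_1 + 2D_2) = √22.792 ≈ 4.774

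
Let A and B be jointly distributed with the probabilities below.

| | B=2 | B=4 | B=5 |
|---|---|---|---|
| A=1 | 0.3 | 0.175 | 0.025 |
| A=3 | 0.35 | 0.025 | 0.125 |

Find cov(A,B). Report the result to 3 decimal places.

0.000

E[A] = 2,  E[B] = 2.85
E[AB] = 5.7
cov(A,B) = E[AB] − E[A]E[B] = 5.7 − (2)(2.85) = 0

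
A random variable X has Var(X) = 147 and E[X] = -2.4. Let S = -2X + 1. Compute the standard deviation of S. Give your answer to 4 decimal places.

Var(-2X + 1) = (-2)²·147 = 588
SD(S) = √588 ≈ 24.2487

24.2487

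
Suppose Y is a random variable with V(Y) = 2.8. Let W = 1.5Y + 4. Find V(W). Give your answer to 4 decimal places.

V(1.5Y + 4) = (1.5)²·V(Y) = 2.25·2.8 = 6.3

6.3000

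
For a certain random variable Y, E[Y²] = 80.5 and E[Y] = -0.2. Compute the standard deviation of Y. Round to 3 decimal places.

8.970

V(Y) = 80.5 − (-0.2)² = 80.46
SD(Y) = √80.46 ≈ 8.970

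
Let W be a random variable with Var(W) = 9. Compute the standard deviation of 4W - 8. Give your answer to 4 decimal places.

Var(4W - 8) = (4)²·9 = 144
σ(4W - 8) = √144 ≈ 12.0000

12.0000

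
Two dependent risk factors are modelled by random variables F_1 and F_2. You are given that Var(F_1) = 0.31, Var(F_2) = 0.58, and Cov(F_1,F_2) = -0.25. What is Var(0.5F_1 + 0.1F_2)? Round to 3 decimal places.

0.058

Var(0.5F_1 + 0.1F_2) = (0.5)²·Var(F_1) + (0.1)²·Var(F_2) + 2·(0.5)·(0.1)·Cov(F_1,F_2)
= 0.25·0.31 + 0.01·0.58 + 0.1·-0.25 = 0.0583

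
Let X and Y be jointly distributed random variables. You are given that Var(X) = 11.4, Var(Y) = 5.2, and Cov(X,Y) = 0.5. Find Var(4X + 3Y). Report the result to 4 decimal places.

241.2000

Var(4X + 3Y) = (4)²·Var(X) + (3)²·Var(Y) + 2·(4)·(3)·Cov(X,Y)
= 16·11.4 + 9·5.2 + 24·0.5 = 241.2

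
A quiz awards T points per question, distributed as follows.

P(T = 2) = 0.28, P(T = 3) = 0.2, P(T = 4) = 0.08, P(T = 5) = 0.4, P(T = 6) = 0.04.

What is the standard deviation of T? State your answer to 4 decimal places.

E[T] = (2)(0.28) + (3)(0.2) + (4)(0.08) + (5)(0.4) + (6)(0.04) = 3.72
E[T²] = (2)²(0.28) + (3)²(0.2) + (4)²(0.08) + (5)²(0.4) + (6)²(0.04) = 15.64
Var(T) = E[T²] − (E[T])² = 15.64 − (3.72)² = 1.8016
SD(T) = √1.8016 ≈ 1.3422

1.3422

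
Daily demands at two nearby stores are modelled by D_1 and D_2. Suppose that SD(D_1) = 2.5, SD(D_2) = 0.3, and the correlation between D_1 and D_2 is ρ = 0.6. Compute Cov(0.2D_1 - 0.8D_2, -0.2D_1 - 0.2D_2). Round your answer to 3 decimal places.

Var(D_1) = (2.5)² = 6.25;  Var(D_2) = (0.3)² = 0.09
Cov(D_1,D_2) = ρ·SD(D_1)·SD(D_2) = 0.6·2.5·0.3 = 0.45
Cov(0.2D_1 - 0.8D_2, -0.2D_1 - 0.2D_2) = (0.2)(-0.2)Var(D_1) + (-0.8)(-0.2)Var(D_2) + [(0.2)(-0.2) + (-0.8)(-0.2)]Cov(D_1,D_2)
= -0.04·6.25 + 0.16·0.09 + 0.12·0.45 = -0.1816

-0.182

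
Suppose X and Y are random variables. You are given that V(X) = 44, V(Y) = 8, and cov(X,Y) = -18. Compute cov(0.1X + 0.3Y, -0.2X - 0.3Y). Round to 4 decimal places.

0.0200

cov(0.1X + 0.3Y, -0.2X - 0.3Y) = (0.1)(-0.2)V(X) + (0.3)(-0.3)V(Y) + [(0.1)(-0.3) + (0.3)(-0.2)]cov(X,Y)
= -0.02·44 + -0.09·8 + -0.09·-18 = 0.02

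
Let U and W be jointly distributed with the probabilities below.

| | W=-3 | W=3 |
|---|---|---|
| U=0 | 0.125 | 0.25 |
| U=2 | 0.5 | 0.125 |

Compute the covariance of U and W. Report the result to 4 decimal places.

E[U] = 1.25,  E[W] = -0.75
E[UW] = -2.25
Cov(U,W) = E[UW] − E[U]E[W] = -2.25 − (1.25)(-0.75) = -1.3125

-1.3125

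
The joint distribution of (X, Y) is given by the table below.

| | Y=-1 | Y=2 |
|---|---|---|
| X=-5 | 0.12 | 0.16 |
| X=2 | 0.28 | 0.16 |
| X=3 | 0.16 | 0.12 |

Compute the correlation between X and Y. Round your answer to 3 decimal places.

E[X] = 0.32,  E[Y] = 0.32
E[XY] = -0.68
Cov(X,Y) = E[XY] − E[X]E[Y] = -0.68 − (0.32)(0.32) = -0.7824
Var(X) = 11.1776,  Var(Y) = 2.2176
ρ = -0.7824 / √(11.1776·2.2176) ≈ -0.157

-0.157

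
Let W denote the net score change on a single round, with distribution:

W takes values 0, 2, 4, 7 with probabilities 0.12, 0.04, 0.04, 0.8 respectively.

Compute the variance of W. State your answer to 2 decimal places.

5.89

E[W] = (0)(0.12) + (2)(0.04) + (4)(0.04) + (7)(0.8) = 5.84
E[W²] = (0)²(0.12) + (2)²(0.04) + (4)²(0.04) + (7)²(0.8) = 40
Var(W) = E[W²] − (E[W])² = 40 − (5.84)² = 5.8944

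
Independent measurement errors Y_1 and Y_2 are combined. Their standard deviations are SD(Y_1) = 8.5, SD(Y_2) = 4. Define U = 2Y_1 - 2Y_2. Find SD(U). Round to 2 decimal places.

18.79

var(Y_1) = 72.25, var(Y_2) = 16
By independence, var(U) = (2)²var(Y_1) + (-2)²var(Y_2)
= (2)²·72.25 + (-2)²·16 = 353
SD(U) = √353 ≈ 18.79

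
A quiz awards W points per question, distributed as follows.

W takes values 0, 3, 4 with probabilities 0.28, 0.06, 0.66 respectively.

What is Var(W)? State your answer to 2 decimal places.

3.15

E[W] = (0)(0.28) + (3)(0.06) + (4)(0.66) = 2.82
E[W²] = (0)²(0.28) + (3)²(0.06) + (4)²(0.66) = 11.1
Var(W) = E[W²] − (E[W])² = 11.1 − (2.82)² = 3.1476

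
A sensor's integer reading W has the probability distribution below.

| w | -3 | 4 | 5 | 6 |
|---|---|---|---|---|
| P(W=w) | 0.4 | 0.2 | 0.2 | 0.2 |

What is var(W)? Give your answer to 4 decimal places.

15.7600

E[W] = (-3)(0.4) + (4)(0.2) + (5)(0.2) + (6)(0.2) = 1.8
E[W²] = (-3)²(0.4) + (4)²(0.2) + (5)²(0.2) + (6)²(0.2) = 19
var(W) = E[W²] − (E[W])² = 19 − (1.8)² = 15.76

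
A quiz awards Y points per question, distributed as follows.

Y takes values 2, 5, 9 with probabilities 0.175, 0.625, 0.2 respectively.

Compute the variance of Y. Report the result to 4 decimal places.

E[Y] = (2)(0.175) + (5)(0.625) + (9)(0.2) = 5.275
E[Y²] = (2)²(0.175) + (5)²(0.625) + (9)²(0.2) = 32.525
V(Y) = E[Y²] − (E[Y])² = 32.525 − (5.275)² = 4.699375

4.6994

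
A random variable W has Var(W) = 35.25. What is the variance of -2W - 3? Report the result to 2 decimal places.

141.00

Var(-2W - 3) = (-2)²·Var(W) = 4·35.25 = 141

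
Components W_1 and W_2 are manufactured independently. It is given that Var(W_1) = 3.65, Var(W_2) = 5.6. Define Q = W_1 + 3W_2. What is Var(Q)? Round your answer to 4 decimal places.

By independence, Var(Q) = (1)²Var(W_1) + (3)²Var(W_2)
= (1)²·3.65 + (3)²·5.6 = 54.05

54.0500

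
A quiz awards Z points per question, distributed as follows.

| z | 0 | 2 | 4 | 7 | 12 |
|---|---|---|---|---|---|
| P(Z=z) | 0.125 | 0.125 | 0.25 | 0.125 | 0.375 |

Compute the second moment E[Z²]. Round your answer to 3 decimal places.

E[Z²] = (0)²(0.125) + (2)²(0.125) + (4)²(0.25) + (7)²(0.125) + (12)²(0.375) = 64.625

64.625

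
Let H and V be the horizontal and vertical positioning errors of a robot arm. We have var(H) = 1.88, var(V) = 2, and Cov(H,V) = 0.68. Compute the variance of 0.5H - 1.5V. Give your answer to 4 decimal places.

3.9500

var(0.5H - 1.5V) = (0.5)²·var(H) + (-1.5)²·var(V) + 2·(0.5)·(-1.5)·Cov(H,V)
= 0.25·1.88 + 2.25·2 + -1.5·0.68 = 3.95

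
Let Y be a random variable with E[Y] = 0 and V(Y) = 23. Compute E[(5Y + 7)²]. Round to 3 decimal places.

624.000

E[5Y + 7] = 5·0 + 7 = 7
V(5Y + 7) = (5)²·23 = 575
E[(5Y + 7)²] = V((5Y + 7)) + (E[(5Y + 7)])² = 575 + (7)² = 624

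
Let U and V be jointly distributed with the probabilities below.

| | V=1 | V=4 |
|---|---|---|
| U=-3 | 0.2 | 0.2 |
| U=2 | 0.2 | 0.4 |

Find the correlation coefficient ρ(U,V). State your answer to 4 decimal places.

0.1667

E[U] = 0,  E[V] = 2.8
E[UV] = 0.6
Cov(U,V) = E[UV] − E[U]E[V] = 0.6 − (0)(2.8) = 0.6
var(U) = 6,  var(V) = 2.16
ρ = 0.6 / √(6·2.16) ≈ 0.1667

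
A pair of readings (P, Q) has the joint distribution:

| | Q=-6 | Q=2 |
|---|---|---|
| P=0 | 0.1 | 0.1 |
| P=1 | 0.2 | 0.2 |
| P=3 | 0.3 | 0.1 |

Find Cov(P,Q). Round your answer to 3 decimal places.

E[P] = 1.6,  E[Q] = -2.8
E[PQ] = -5.6
Cov(P,Q) = E[PQ] − E[P]E[Q] = -5.6 − (1.6)(-2.8) = -1.12

-1.120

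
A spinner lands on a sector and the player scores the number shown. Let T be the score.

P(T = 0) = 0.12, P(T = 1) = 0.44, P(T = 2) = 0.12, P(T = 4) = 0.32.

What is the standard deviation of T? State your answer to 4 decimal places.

E[T] = (0)(0.12) + (1)(0.44) + (2)(0.12) + (4)(0.32) = 1.96
E[T²] = (0)²(0.12) + (1)²(0.44) + (2)²(0.12) + (4)²(0.32) = 6.04
var(T) = E[T²] − (E[T])² = 6.04 − (1.96)² = 2.1984
σ(T) = √2.1984 ≈ 1.4827

1.4827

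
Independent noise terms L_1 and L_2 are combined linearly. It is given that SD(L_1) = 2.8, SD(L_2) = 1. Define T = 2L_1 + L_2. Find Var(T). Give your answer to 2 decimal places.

32.36

Var(L_1) = 7.84, Var(L_2) = 1
By independence, Var(T) = (2)²Var(L_1) + (1)²Var(L_2)
= (2)²·7.84 + (1)²·1 = 32.36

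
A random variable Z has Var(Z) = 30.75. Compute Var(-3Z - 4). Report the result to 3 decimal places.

Var(-3Z - 4) = (-3)²·Var(Z) = 9·30.75 = 276.75

276.750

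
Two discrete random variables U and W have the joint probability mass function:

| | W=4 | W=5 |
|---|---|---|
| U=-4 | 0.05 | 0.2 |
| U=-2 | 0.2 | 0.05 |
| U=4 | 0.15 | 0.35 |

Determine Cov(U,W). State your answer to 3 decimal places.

E[U] = 0.5,  E[W] = 4.6
E[UW] = 2.5
Cov(U,W) = E[UW] − E[U]E[W] = 2.5 − (0.5)(4.6) = 0.2

0.200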